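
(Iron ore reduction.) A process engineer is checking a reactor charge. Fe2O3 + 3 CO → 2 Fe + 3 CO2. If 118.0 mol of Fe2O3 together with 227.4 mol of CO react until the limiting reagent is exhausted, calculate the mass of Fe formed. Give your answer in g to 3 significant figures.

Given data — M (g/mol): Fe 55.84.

8470 g

n(Fe2O3) = 118.0 mol
n(CO) = 227.4 mol
n/ν for Fe2O3 = 118.0/1 = 118.0
n/ν for CO = 227.4/3 = 75.80
Smallest n/ν is CO → limiting reagent.
n(Fe) = (2/3) × 227.4 = 151.6 mol
mass = 151.6 × 55.84 = 8465 g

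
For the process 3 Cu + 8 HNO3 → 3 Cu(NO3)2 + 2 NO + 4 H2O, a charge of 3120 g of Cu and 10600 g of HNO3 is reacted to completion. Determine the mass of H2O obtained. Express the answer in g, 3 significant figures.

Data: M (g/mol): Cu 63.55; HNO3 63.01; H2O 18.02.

1180 g

n(Cu) = 3120 / 63.55 = 49.10 mol
n(HNO3) = 10600 / 63.01 = 168.2 mol
n/ν for Cu = 49.10/3 = 16.37
n/ν for HNO3 = 168.2/8 = 21.03
Smallest n/ν is Cu → limiting reagent.
n(H2O) = (4/3) × 49.10 = 65.47 mol
mass = 65.47 × 18.02 = 1180 g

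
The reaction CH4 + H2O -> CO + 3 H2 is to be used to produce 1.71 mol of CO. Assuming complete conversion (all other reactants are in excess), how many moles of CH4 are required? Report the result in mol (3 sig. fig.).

1.71 mol

n(CO) = 1.710 mol
n(CH4) = (1/1) × 1.710 = 1.710 mol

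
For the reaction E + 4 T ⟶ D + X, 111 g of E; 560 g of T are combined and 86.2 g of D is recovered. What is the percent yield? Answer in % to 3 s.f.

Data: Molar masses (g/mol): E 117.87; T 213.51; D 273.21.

48.1 %

n(E) = 111.0 / 117.87 = 0.9417 mol
n(T) = 560.0 / 213.51 = 2.623 mol
n/ν for E = 0.9417/1 = 0.9417
n/ν for T = 2.623/4 = 0.6558
Smallest n/ν is T → limiting reagent.
theoretical n(D) = (1/4) × 2.623 = 0.6558 mol → 179.2 g
% yield = 86.2 / 179.2 × 100 = 48.10 %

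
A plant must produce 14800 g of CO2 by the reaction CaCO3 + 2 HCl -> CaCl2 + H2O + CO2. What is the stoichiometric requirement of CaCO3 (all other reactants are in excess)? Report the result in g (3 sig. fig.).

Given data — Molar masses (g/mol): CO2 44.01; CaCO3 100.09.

n(CO2) = 14800 / 44.01 = 336.3 mol
n(CaCO3) = (1/1) × 336.3 = 336.3 mol
mass = 336.3 × 100.09 = 33660 g

33700 g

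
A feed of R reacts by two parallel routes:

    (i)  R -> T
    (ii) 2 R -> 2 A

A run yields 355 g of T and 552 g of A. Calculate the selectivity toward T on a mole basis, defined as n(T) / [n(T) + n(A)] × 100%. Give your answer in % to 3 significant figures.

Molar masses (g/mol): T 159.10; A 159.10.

39.1 %

n(T) = 355 / 159.10 = 2.231 mol
n(A) = 552 / 159.10 = 3.470 mol
selectivity = 2.231/(2.231+3.470) × 100 = 39.13 %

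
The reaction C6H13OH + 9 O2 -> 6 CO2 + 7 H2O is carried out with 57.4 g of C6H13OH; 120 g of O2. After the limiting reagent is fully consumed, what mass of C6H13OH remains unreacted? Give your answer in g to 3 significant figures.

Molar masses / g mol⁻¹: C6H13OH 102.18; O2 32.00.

14.8 g

n(C6H13OH) = 57.40 / 102.18 = 0.5618 mol
n(O2) = 120.0 / 32.00 = 3.750 mol
n/ν for C6H13OH = 0.5618/1 = 0.5618
n/ν for O2 = 3.750/9 = 0.4167
Smallest n/ν is O2 → limiting reagent.
C6H13OH consumed = (1/9) × 3.750 = 0.4167 mol
C6H13OH remaining = 0.5618 − 0.4167 = 0.1451 mol
mass = 0.1451 × 102.18 = 14.83 g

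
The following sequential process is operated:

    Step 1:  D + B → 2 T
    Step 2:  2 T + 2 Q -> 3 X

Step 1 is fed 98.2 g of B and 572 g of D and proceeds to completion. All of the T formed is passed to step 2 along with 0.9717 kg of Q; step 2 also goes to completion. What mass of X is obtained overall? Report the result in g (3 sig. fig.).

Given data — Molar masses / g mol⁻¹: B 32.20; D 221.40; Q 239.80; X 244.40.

Step 1:
n(B) = 98.20 / 32.20 = 3.050 mol
n(D) = 572.0 / 221.40 = 2.584 mol
n/ν → B: 3.050, D: 2.584; D is limiting.
n(T) produced = (2/1) × 2.584 = 5.168 mol
Step 2:
n(T) available = 5.168 mol
n(Q) = 0.9717×1000 / 239.80 = 4.052 mol
n/ν → T: 2.584, Q: 2.026; Q is limiting.
n(X) = (3/2) × 4.052 = 6.078 mol
mass = 6.078 × 244.40 = 1485 g

1490 g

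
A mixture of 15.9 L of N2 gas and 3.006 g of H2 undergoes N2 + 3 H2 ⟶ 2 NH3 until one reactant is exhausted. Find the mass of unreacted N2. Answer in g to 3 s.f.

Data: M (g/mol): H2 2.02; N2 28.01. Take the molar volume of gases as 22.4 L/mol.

5.99 g

n(N2) = 15.90 / 22.4 = 0.7098 mol
n(H2) = 3.006 / 2.02 = 1.488 mol
n/ν for N2 = 0.7098/1 = 0.7098
n/ν for H2 = 1.488/3 = 0.4960
Smallest n/ν is H2 → limiting reagent.
N2 consumed = (1/3) × 1.488 = 0.4960 mol
N2 remaining = 0.7098 − 0.4960 = 0.2138 mol
mass = 0.2138 × 28.01 = 5.989 g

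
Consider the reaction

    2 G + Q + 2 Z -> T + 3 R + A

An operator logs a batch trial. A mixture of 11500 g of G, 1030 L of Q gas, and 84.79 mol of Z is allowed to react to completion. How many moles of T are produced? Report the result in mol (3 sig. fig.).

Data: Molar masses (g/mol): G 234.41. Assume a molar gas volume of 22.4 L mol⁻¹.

24.5 mol

n(G) = 11500 / 234.41 = 49.06 mol
n(Q) = 1030 / 22.4 = 45.98 mol
n(Z) = 84.79 mol
n/ν for G = 49.06/2 = 24.53
n/ν for Q = 45.98/1 = 45.98
n/ν for Z = 84.79/2 = 42.40
Smallest n/ν is G → limiting reagent.
n(T) = (1/2) × 49.06 = 24.53 mol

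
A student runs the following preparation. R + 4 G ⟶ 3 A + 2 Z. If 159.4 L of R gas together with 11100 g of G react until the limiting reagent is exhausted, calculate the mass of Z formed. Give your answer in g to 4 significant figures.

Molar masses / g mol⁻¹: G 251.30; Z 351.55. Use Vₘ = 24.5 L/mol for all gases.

n(R) = 159.4 / 24.5 = 6.506 mol
n(G) = 11100 / 251.30 = 44.17 mol
n/ν for R = 6.506/1 = 6.506
n/ν for G = 44.17/4 = 11.04
Smallest n/ν is R → limiting reagent.
n(Z) = (2/1) × 6.506 = 13.01 mol
mass = 13.01 × 351.55 = 4574 g

4574 g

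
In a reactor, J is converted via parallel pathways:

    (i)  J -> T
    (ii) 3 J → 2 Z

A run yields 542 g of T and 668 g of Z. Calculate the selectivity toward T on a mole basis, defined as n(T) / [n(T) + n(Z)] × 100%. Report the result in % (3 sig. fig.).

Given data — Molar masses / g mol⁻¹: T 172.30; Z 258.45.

n(T) = 542 / 172.30 = 3.146 mol
n(Z) = 668 / 258.45 = 2.585 mol
selectivity = 3.146/(3.146+2.585) × 100 = 54.89 %

54.9 %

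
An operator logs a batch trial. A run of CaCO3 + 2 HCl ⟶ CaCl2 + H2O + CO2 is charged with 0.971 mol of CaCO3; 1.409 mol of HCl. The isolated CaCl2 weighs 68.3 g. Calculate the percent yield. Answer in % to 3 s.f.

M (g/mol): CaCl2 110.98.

87.4 %

n(CaCO3) = 0.9710 mol
n(HCl) = 1.409 mol
n/ν for CaCO3 = 0.9710/1 = 0.9710
n/ν for HCl = 1.409/2 = 0.7045
Smallest n/ν is HCl → limiting reagent.
theoretical n(CaCl2) = (1/2) × 1.409 = 0.7045 mol → 78.19 g
% yield = 68.3 / 78.19 × 100 = 87.35 %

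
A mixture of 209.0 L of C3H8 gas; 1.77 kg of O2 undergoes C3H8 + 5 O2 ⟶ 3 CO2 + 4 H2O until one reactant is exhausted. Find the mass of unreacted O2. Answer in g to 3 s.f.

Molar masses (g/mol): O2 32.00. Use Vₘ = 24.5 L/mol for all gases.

405 g

n(C3H8) = 209.0 / 24.5 = 8.531 mol
n(O2) = 1.770×1000 / 32.00 = 55.31 mol
n/ν for C3H8 = 8.531/1 = 8.531
n/ν for O2 = 55.31/5 = 11.06
Smallest n/ν is C3H8 → limiting reagent.
O2 consumed = (5/1) × 8.531 = 42.66 mol
O2 remaining = 55.31 − 42.66 = 12.65 mol
mass = 12.65 × 32.00 = 404.8 g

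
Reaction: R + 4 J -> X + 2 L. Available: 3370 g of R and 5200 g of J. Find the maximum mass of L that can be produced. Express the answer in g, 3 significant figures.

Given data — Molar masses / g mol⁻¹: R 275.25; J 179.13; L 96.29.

1400 g

n(R) = 3370 / 275.25 = 12.24 mol
n(J) = 5200 / 179.13 = 29.03 mol
n/ν → R: 12.24, J: 7.258; J is limiting.
n(L) = (2/4) × 29.03 = 14.52 mol
mass = 14.52 × 96.29 = 1398 g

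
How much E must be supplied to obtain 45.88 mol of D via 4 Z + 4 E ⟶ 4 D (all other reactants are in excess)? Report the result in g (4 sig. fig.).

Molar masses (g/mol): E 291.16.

n(D) = 45.88 mol
n(E) = (4/4) × 45.88 = 45.88 mol
mass = 45.88 × 291.16 = 13360 g

13360 g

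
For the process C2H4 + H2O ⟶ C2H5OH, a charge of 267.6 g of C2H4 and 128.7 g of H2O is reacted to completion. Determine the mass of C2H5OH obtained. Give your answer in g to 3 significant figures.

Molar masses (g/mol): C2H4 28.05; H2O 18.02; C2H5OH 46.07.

329 g

n(C2H4) = 267.6 / 28.05 = 9.540 mol
n(H2O) = 128.7 / 18.02 = 7.142 mol
n/ν → C2H4: 9.540, H2O: 7.142; H2O is limiting.
n(C2H5OH) = (1/1) × 7.142 = 7.142 mol
mass = 7.142 × 46.07 = 329.0 g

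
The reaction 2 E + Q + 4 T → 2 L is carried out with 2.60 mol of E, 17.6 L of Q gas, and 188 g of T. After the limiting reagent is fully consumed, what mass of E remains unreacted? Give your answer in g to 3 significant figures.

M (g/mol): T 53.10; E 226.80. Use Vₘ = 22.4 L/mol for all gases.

233 g

n(E) = 2.600 mol
n(Q) = 17.60 / 22.4 = 0.7857 mol
n(T) = 188.0 / 53.10 = 3.540 mol
n/ν for E = 2.600/2 = 1.300
n/ν for Q = 0.7857/1 = 0.7857
n/ν for T = 3.540/4 = 0.8850
Smallest n/ν is Q → limiting reagent.
E consumed = (2/1) × 0.7857 = 1.571 mol
E remaining = 2.600 − 1.571 = 1.029 mol
mass = 1.029 × 226.80 = 233.4 g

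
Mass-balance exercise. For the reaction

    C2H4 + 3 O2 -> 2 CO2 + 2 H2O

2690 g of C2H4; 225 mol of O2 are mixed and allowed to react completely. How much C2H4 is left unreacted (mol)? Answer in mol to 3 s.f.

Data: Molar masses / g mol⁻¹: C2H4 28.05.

n(C2H4) = 2690 / 28.05 = 95.90 mol
n(O2) = 225.0 mol
n/ν for C2H4 = 95.90/1 = 95.90
n/ν for O2 = 225.0/3 = 75.00
Smallest n/ν is O2 → limiting reagent.
C2H4 consumed = (1/3) × 225.0 = 75.00 mol
C2H4 remaining = 95.90 − 75.00 = 20.90 mol

20.9 mol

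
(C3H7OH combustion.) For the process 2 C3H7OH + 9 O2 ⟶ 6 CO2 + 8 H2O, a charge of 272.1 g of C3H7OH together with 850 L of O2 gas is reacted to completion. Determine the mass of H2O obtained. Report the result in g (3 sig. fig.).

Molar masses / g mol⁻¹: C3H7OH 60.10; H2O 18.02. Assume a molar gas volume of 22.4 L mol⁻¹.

326 g

n(C3H7OH) = 272.1 / 60.10 = 4.527 mol
n(O2) = 850.0 / 22.4 = 37.95 mol
n/ν for C3H7OH = 4.527/2 = 2.264
n/ν for O2 = 37.95/9 = 4.217
Smallest n/ν is C3H7OH → limiting reagent.
n(H2O) = (8/2) × 4.527 = 18.11 mol
mass = 18.11 × 18.02 = 326.3 g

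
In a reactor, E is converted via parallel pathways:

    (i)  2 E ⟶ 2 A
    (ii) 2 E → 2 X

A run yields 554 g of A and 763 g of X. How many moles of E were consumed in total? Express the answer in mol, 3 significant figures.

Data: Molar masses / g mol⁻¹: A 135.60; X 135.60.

9.71 mol

n(A) = 554 / 135.60 = 4.086 mol
n(X) = 763 / 135.60 = 5.627 mol
n(E) via (i) = (2/2)×4.086 = 4.086 mol
n(E) via (ii) = (2/2)×5.627 = 5.627 mol
total n(E) = 4.086 + 5.627 = 9.713 mol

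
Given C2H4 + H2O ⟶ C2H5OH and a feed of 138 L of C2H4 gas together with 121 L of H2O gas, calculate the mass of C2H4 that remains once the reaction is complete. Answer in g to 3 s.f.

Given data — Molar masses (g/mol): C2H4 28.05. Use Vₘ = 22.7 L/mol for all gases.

21.0 g

n(C2H4) = 138.0 / 22.7 = 6.079 mol
n(H2O) = 121.0 / 22.7 = 5.330 mol
n/ν for C2H4 = 6.079/1 = 6.079
n/ν for H2O = 5.330/1 = 5.330
Smallest n/ν is H2O → limiting reagent.
C2H4 consumed = (1/1) × 5.330 = 5.330 mol
C2H4 remaining = 6.079 − 5.330 = 0.7490 mol
mass = 0.7490 × 28.05 = 21.01 g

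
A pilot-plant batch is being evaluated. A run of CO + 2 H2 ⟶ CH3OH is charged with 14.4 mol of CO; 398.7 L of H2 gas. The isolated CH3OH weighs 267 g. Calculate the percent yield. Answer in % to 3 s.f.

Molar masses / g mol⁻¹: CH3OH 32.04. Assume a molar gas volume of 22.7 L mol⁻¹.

n(CO) = 14.40 mol
n(H2) = 398.7 / 22.7 = 17.56 mol
n/ν → CO: 14.40, H2: 8.780; H2 is limiting.
theoretical n(CH3OH) = (1/2) × 17.56 = 8.780 mol → 281.3 g
% yield = 267 / 281.3 × 100 = 94.92 %

94.9 %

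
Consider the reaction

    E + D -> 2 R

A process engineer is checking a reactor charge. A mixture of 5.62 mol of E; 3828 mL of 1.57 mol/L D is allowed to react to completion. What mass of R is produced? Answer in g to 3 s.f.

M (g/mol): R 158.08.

1780 g

n(E) = 5.620 mol
n(D) = 1.57 × 3828/1000 = 6.010 mol
n/ν → E: 5.620, D: 6.010; E is limiting.
n(R) = (2/1) × 5.620 = 11.24 mol
mass = 11.24 × 158.08 = 1777 g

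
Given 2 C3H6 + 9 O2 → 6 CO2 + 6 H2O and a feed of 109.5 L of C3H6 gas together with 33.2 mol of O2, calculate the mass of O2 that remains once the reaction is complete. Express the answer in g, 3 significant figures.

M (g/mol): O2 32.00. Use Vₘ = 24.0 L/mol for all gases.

405 g

n(C3H6) = 109.5 / 24.0 = 4.563 mol
n(O2) = 33.20 mol
n/ν for C3H6 = 4.563/2 = 2.282
n/ν for O2 = 33.20/9 = 3.689
Smallest n/ν is C3H6 → limiting reagent.
O2 consumed = (9/2) × 4.563 = 20.53 mol
O2 remaining = 33.20 − 20.53 = 12.67 mol
mass = 12.67 × 32.00 = 405.4 g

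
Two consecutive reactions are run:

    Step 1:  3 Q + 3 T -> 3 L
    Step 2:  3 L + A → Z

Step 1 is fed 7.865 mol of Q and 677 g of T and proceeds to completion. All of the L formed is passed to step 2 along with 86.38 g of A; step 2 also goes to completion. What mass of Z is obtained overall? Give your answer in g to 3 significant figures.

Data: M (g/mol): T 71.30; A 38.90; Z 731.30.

1620 g

Step 1:
n(Q) = 7.865 mol
n(T) = 677.0 / 71.30 = 9.495 mol
n/ν for Q = 7.865/3 = 2.622
n/ν for T = 9.495/3 = 3.165
Smallest n/ν is Q → limiting reagent.
n(L) produced = (3/3) × 7.865 = 7.865 mol
Step 2:
n(L) available = 7.865 mol
n(A) = 86.38 / 38.90 = 2.221 mol
n/ν for L = 7.865/3 = 2.622
n/ν for A = 2.221/1 = 2.221
Smallest n/ν is A → limiting reagent.
n(Z) = (1/1) × 2.221 = 2.221 mol
mass = 2.221 × 731.30 = 1624 g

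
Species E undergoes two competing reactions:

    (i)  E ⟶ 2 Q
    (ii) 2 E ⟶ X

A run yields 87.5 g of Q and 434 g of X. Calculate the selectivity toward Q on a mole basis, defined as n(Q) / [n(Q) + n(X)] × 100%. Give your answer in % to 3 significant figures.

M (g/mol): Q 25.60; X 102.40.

44.6 %

n(Q) = 87.5 / 25.60 = 3.418 mol
n(X) = 434 / 102.40 = 4.238 mol
selectivity = 3.418/(3.418+4.238) × 100 = 44.64 %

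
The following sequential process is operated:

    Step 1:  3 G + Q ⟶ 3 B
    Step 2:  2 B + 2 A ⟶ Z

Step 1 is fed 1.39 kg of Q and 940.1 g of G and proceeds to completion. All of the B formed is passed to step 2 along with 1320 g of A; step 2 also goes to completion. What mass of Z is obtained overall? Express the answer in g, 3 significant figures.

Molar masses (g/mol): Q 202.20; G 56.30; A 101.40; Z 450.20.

Step 1:
n(Q) = 1.390×1000 / 202.20 = 6.874 mol
n(G) = 940.1 / 56.30 = 16.70 mol
n/ν → Q: 6.874, G: 5.567; G is limiting.
n(B) produced = (3/3) × 16.70 = 16.70 mol
Step 2:
n(B) available = 16.70 mol
n(A) = 1320 / 101.40 = 13.02 mol
n/ν → B: 8.350, A: 6.510; A is limiting.
n(Z) = (1/2) × 13.02 = 6.510 mol
mass = 6.510 × 450.20 = 2931 g

2930 g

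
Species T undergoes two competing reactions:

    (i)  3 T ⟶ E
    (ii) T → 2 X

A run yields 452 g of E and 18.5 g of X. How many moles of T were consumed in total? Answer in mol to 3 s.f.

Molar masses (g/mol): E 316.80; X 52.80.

n(E) = 452 / 316.80 = 1.427 mol
n(X) = 18.5 / 52.80 = 0.3504 mol
n(T) via (i) = (3/1)×1.427 = 4.281 mol
n(T) via (ii) = (1/2)×0.3504 = 0.1752 mol
total n(T) = 4.281 + 0.1752 = 4.456 mol

4.46 mol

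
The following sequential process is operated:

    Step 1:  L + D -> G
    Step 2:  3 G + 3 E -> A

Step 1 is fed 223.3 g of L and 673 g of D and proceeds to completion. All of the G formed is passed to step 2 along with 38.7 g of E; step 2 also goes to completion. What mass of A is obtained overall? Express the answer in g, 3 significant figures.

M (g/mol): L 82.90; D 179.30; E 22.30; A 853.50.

Step 1:
n(L) = 223.3 / 82.90 = 2.694 mol
n(D) = 673.0 / 179.30 = 3.753 mol
n/ν → L: 2.694, D: 3.753; L is limiting.
n(G) produced = (1/1) × 2.694 = 2.694 mol
Step 2:
n(G) available = 2.694 mol
n(E) = 38.70 / 22.30 = 1.735 mol
n/ν → G: 0.8980, E: 0.5783; E is limiting.
n(A) = (1/3) × 1.735 = 0.5783 mol
mass = 0.5783 × 853.50 = 493.6 g

494 g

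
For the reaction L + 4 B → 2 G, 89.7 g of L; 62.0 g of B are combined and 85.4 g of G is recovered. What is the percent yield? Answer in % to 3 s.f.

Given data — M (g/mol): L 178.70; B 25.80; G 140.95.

n(L) = 89.70 / 178.70 = 0.5020 mol
n(B) = 62.00 / 25.80 = 2.403 mol
n/ν → L: 0.5020, B: 0.6008; L is limiting.
theoretical n(G) = (2/1) × 0.5020 = 1.004 mol → 141.5 g
% yield = 85.4 / 141.5 × 100 = 60.35 %

60.4 %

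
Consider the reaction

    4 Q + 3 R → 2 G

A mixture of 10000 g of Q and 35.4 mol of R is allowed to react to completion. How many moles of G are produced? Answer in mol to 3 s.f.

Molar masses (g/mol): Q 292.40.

n(Q) = 10000 / 292.40 = 34.20 mol
n(R) = 35.40 mol
n/ν for Q = 34.20/4 = 8.550
n/ν for R = 35.40/3 = 11.80
Smallest n/ν is Q → limiting reagent.
n(G) = (2/4) × 34.20 = 17.10 mol

17.1 mol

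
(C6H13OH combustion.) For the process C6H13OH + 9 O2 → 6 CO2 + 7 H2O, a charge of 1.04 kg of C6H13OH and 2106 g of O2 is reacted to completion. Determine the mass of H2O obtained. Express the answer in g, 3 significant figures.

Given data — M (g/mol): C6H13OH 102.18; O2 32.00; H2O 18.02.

922 g

n(C6H13OH) = 1.040×1000 / 102.18 = 10.18 mol
n(O2) = 2106 / 32.00 = 65.81 mol
n/ν for C6H13OH = 10.18/1 = 10.18
n/ν for O2 = 65.81/9 = 7.312
Smallest n/ν is O2 → limiting reagent.
n(H2O) = (7/9) × 65.81 = 51.19 mol
mass = 51.19 × 18.02 = 922.4 g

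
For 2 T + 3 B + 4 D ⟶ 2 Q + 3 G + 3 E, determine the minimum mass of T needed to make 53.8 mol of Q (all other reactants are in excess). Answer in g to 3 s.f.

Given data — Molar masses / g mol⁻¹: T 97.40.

5240 g

n(Q) = 53.80 mol
n(T) = (2/2) × 53.80 = 53.80 mol
mass = 53.80 × 97.40 = 5240 g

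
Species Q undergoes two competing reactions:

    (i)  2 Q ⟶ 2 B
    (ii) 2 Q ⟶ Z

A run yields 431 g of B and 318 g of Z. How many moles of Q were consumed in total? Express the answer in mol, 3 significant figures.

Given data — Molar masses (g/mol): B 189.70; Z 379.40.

n(B) = 431 / 189.70 = 2.272 mol
n(Z) = 318 / 379.40 = 0.8382 mol
n(Q) via (i) = (2/2)×2.272 = 2.272 mol
n(Q) via (ii) = (2/1)×0.8382 = 1.676 mol
total n(Q) = 2.272 + 1.676 = 3.948 mol

3.95 mol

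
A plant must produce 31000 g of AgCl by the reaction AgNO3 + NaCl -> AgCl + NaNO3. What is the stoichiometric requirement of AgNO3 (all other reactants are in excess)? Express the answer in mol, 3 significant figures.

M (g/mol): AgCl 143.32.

216 mol

n(AgCl) = 31000 / 143.32 = 216.3 mol
n(AgNO3) = (1/1) × 216.3 = 216.3 mol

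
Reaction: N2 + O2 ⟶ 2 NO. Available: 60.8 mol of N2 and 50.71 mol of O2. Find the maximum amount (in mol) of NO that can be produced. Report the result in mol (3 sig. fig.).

101 mol

n(N2) = 60.80 mol
n(O2) = 50.71 mol
n/ν for N2 = 60.80/1 = 60.80
n/ν for O2 = 50.71/1 = 50.71
Smallest n/ν is O2 → limiting reagent.
n(NO) = (2/1) × 50.71 = 101.4 mol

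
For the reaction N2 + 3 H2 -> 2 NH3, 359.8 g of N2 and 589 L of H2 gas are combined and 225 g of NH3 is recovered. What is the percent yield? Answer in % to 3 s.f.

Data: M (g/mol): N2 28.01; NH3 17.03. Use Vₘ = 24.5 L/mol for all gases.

82.4 %

n(N2) = 359.8 / 28.01 = 12.85 mol
n(H2) = 589.0 / 24.5 = 24.04 mol
n/ν for N2 = 12.85/1 = 12.85
n/ν for H2 = 24.04/3 = 8.013
Smallest n/ν is H2 → limiting reagent.
theoretical n(NH3) = (2/3) × 24.04 = 16.03 mol → 273.0 g
% yield = 225 / 273.0 × 100 = 82.42 %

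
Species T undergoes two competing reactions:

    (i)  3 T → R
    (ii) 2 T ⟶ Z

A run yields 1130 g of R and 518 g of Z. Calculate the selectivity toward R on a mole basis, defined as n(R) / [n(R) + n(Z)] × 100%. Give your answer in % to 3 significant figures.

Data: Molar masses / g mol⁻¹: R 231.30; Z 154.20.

59.3 %

n(R) = 1130 / 231.30 = 4.885 mol
n(Z) = 518 / 154.20 = 3.359 mol
selectivity = 4.885/(4.885+3.359) × 100 = 59.26 %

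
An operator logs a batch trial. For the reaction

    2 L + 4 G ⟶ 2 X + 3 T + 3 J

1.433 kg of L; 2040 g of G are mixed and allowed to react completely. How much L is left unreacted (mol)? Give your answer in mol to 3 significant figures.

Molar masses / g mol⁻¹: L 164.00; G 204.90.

n(L) = 1.433×1000 / 164.00 = 8.738 mol
n(G) = 2040 / 204.90 = 9.956 mol
n/ν → L: 4.369, G: 2.489; G is limiting.
L consumed = (2/4) × 9.956 = 4.978 mol
L remaining = 8.738 − 4.978 = 3.760 mol

3.76 mol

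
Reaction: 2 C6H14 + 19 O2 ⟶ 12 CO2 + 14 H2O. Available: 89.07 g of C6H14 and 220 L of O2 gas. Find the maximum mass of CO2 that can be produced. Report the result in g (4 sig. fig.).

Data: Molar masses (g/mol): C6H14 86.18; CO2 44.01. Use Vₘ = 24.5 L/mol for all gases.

n(C6H14) = 89.07 / 86.18 = 1.034 mol
n(O2) = 220.0 / 24.5 = 8.980 mol
n/ν for C6H14 = 1.034/2 = 0.5170
n/ν for O2 = 8.980/19 = 0.4726
Smallest n/ν is O2 → limiting reagent.
n(CO2) = (12/19) × 8.980 = 5.672 mol
mass = 5.672 × 44.01 = 249.6 g

249.6 g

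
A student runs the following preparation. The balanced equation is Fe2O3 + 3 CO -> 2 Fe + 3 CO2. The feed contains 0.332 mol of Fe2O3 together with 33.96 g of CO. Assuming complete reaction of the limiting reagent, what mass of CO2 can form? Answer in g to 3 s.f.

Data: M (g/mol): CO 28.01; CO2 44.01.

n(Fe2O3) = 0.3320 mol
n(CO) = 33.96 / 28.01 = 1.212 mol
n/ν → Fe2O3: 0.3320, CO: 0.4040; Fe2O3 is limiting.
n(CO2) = (3/1) × 0.3320 = 0.9960 mol
mass = 0.9960 × 44.01 = 43.83 g

43.8 g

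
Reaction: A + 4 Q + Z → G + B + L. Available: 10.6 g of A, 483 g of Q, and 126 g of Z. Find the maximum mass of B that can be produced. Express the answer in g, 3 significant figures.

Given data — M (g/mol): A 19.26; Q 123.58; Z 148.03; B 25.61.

n(A) = 10.60 / 19.26 = 0.5504 mol
n(Q) = 483.0 / 123.58 = 3.908 mol
n(Z) = 126.0 / 148.03 = 0.8512 mol
n/ν for A = 0.5504/1 = 0.5504
n/ν for Q = 3.908/4 = 0.9770
n/ν for Z = 0.8512/1 = 0.8512
Smallest n/ν is A → limiting reagent.
n(B) = (1/1) × 0.5504 = 0.5504 mol
mass = 0.5504 × 25.61 = 14.10 g

14.1 g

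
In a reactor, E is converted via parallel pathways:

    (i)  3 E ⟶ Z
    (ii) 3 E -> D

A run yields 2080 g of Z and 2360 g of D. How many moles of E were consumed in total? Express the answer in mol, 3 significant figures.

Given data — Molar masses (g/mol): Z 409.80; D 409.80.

n(Z) = 2080 / 409.80 = 5.076 mol
n(D) = 2360 / 409.80 = 5.759 mol
n(E) via (i) = (3/1)×5.076 = 15.23 mol
n(E) via (ii) = (3/1)×5.759 = 17.28 mol
total n(E) = 15.23 + 17.28 = 32.51 mol

32.5 mol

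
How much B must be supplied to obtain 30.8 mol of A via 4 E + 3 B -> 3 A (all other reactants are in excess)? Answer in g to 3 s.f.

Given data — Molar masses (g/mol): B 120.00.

3700 g

n(A) = 30.80 mol
n(B) = (3/3) × 30.80 = 30.80 mol
mass = 30.80 × 120.00 = 3696 g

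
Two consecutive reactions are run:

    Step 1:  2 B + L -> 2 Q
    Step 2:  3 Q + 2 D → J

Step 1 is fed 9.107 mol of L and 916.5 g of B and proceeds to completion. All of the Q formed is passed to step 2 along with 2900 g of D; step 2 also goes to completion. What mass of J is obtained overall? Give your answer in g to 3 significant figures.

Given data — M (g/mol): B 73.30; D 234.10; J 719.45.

3000 g

Step 1:
n(L) = 9.107 mol
n(B) = 916.5 / 73.30 = 12.50 mol
n/ν for L = 9.107/1 = 9.107
n/ν for B = 12.50/2 = 6.250
Smallest n/ν is B → limiting reagent.
n(Q) produced = (2/2) × 12.50 = 12.50 mol
Step 2:
n(Q) available = 12.50 mol
n(D) = 2900 / 234.10 = 12.39 mol
n/ν for Q = 12.50/3 = 4.167
n/ν for D = 12.39/2 = 6.195
Smallest n/ν is Q → limiting reagent.
n(J) = (1/3) × 12.50 = 4.167 mol
mass = 4.167 × 719.45 = 2998 g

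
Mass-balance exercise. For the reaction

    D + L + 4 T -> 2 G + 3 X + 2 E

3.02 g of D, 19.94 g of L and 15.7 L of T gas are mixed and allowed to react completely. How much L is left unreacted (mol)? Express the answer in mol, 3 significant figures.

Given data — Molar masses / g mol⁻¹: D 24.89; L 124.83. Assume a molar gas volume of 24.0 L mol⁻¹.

0.0384 mol

n(D) = 3.020 / 24.89 = 0.1213 mol
n(L) = 19.94 / 124.83 = 0.1597 mol
n(T) = 15.70 / 24.0 = 0.6542 mol
n/ν for D = 0.1213/1 = 0.1213
n/ν for L = 0.1597/1 = 0.1597
n/ν for T = 0.6542/4 = 0.1636
Smallest n/ν is D → limiting reagent.
L consumed = (1/1) × 0.1213 = 0.1213 mol
L remaining = 0.1597 − 0.1213 = 0.03840 mol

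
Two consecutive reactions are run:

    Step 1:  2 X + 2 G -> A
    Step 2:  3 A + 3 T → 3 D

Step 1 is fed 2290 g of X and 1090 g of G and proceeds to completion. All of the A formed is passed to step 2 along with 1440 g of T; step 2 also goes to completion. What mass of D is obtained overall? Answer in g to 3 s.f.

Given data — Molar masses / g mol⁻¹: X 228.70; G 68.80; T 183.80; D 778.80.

Step 1:
n(X) = 2290 / 228.70 = 10.01 mol
n(G) = 1090 / 68.80 = 15.84 mol
n/ν for X = 10.01/2 = 5.005
n/ν for G = 15.84/2 = 7.920
Smallest n/ν is X → limiting reagent.
n(A) produced = (1/2) × 10.01 = 5.005 mol
Step 2:
n(A) available = 5.005 mol
n(T) = 1440 / 183.80 = 7.835 mol
n/ν for A = 5.005/3 = 1.668
n/ν for T = 7.835/3 = 2.612
Smallest n/ν is A → limiting reagent.
n(D) = (3/3) × 5.005 = 5.005 mol
mass = 5.005 × 778.80 = 3898 g

3900 g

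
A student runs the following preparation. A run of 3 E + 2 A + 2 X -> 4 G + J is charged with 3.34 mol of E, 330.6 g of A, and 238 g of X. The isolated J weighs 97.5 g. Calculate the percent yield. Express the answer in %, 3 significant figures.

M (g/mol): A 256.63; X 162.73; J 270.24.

56.0 %

n(E) = 3.340 mol
n(A) = 330.6 / 256.63 = 1.288 mol
n(X) = 238.0 / 162.73 = 1.463 mol
n/ν for E = 3.340/3 = 1.113
n/ν for A = 1.288/2 = 0.6440
n/ν for X = 1.463/2 = 0.7315
Smallest n/ν is A → limiting reagent.
theoretical n(J) = (1/2) × 1.288 = 0.6440 mol → 174.0 g
% yield = 97.5 / 174.0 × 100 = 56.03 %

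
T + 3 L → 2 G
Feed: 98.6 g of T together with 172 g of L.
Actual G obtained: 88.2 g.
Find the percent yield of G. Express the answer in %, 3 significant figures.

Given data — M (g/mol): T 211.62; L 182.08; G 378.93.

37.0 %

n(T) = 98.60 / 211.62 = 0.4659 mol
n(L) = 172.0 / 182.08 = 0.9446 mol
n/ν for T = 0.4659/1 = 0.4659
n/ν for L = 0.9446/3 = 0.3149
Smallest n/ν is L → limiting reagent.
theoretical n(G) = (2/3) × 0.9446 = 0.6297 mol → 238.6 g
% yield = 88.2 / 238.6 × 100 = 36.97 %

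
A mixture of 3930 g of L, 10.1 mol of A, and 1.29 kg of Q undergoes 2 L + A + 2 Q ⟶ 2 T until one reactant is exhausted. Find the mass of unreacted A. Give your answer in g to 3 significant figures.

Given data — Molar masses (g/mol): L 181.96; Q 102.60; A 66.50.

254 g

n(L) = 3930 / 181.96 = 21.60 mol
n(A) = 10.10 mol
n(Q) = 1.290×1000 / 102.60 = 12.57 mol
n/ν → L: 10.80, A: 10.10, Q: 6.285; Q is limiting.
A consumed = (1/2) × 12.57 = 6.285 mol
A remaining = 10.10 − 6.285 = 3.815 mol
mass = 3.815 × 66.50 = 253.7 g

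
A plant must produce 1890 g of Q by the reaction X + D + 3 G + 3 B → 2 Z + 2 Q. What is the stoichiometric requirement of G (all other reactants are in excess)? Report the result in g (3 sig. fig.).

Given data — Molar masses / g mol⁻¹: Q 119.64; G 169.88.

4030 g

n(Q) = 1890 / 119.64 = 15.80 mol
n(G) = (3/2) × 15.80 = 23.70 mol
mass = 23.70 × 169.88 = 4026 g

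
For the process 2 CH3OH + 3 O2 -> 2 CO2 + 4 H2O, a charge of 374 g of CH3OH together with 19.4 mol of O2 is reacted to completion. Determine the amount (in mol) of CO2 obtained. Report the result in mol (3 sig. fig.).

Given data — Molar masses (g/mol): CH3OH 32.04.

n(CH3OH) = 374.0 / 32.04 = 11.67 mol
n(O2) = 19.40 mol
n/ν for CH3OH = 11.67/2 = 5.835
n/ν for O2 = 19.40/3 = 6.467
Smallest n/ν is CH3OH → limiting reagent.
n(CO2) = (2/2) × 11.67 = 11.67 mol

11.7 mol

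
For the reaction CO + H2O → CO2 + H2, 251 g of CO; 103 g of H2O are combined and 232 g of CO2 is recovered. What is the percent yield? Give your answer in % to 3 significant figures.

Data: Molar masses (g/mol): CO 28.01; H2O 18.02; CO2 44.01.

n(CO) = 251.0 / 28.01 = 8.961 mol
n(H2O) = 103.0 / 18.02 = 5.716 mol
n/ν for CO = 8.961/1 = 8.961
n/ν for H2O = 5.716/1 = 5.716
Smallest n/ν is H2O → limiting reagent.
theoretical n(CO2) = (1/1) × 5.716 = 5.716 mol → 251.6 g
% yield = 232 / 251.6 × 100 = 92.21 %

92.2 %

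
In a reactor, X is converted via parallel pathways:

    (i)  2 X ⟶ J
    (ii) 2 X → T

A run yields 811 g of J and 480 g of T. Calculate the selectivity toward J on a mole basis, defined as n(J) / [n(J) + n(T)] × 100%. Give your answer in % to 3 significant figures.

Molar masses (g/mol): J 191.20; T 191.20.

62.8 %

n(J) = 811 / 191.20 = 4.242 mol
n(T) = 480 / 191.20 = 2.510 mol
selectivity = 4.242/(4.242+2.510) × 100 = 62.83 %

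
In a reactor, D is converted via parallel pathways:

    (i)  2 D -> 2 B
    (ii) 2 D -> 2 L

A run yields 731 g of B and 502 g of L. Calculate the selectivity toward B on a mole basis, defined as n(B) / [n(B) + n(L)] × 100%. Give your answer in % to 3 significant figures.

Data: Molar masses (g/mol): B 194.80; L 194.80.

59.3 %

n(B) = 731 / 194.80 = 3.753 mol
n(L) = 502 / 194.80 = 2.577 mol
selectivity = 3.753/(3.753+2.577) × 100 = 59.29 %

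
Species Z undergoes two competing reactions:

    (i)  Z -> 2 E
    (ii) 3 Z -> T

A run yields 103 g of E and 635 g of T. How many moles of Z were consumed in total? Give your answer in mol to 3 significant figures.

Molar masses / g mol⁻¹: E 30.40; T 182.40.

12.1 mol

n(E) = 103 / 30.40 = 3.388 mol
n(T) = 635 / 182.40 = 3.481 mol
n(Z) via (i) = (1/2)×3.388 = 1.694 mol
n(Z) via (ii) = (3/1)×3.481 = 10.44 mol
total n(Z) = 1.694 + 10.44 = 12.13 mol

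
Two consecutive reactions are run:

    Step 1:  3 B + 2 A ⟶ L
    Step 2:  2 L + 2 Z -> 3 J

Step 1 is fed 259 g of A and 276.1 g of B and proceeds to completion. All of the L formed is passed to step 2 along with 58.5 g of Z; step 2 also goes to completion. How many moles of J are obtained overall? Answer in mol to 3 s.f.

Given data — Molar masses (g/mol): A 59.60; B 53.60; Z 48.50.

Step 1:
n(A) = 259.0 / 59.60 = 4.346 mol
n(B) = 276.1 / 53.60 = 5.151 mol
n/ν for A = 4.346/2 = 2.173
n/ν for B = 5.151/3 = 1.717
Smallest n/ν is B → limiting reagent.
n(L) produced = (1/3) × 5.151 = 1.717 mol
Step 2:
n(L) available = 1.717 mol
n(Z) = 58.50 / 48.50 = 1.206 mol
n/ν for L = 1.717/2 = 0.8585
n/ν for Z = 1.206/2 = 0.6030
Smallest n/ν is Z → limiting reagent.
n(J) = (3/2) × 1.206 = 1.809 mol

1.81 mol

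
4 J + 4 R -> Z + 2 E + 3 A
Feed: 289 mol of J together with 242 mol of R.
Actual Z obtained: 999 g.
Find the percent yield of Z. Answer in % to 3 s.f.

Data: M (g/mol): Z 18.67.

n(J) = 289.0 mol
n(R) = 242.0 mol
n/ν for J = 289.0/4 = 72.25
n/ν for R = 242.0/4 = 60.50
Smallest n/ν is R → limiting reagent.
theoretical n(Z) = (1/4) × 242.0 = 60.50 mol → 1130 g
% yield = 999 / 1130 × 100 = 88.41 %

88.4 %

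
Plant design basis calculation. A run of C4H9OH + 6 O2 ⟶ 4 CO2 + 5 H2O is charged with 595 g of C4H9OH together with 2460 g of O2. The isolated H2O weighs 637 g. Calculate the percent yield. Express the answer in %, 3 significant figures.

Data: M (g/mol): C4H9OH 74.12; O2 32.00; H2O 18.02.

n(C4H9OH) = 595.0 / 74.12 = 8.028 mol
n(O2) = 2460 / 32.00 = 76.88 mol
n/ν → C4H9OH: 8.028, O2: 12.81; C4H9OH is limiting.
theoretical n(H2O) = (5/1) × 8.028 = 40.14 mol → 723.3 g
% yield = 637 / 723.3 × 100 = 88.07 %

88.1 %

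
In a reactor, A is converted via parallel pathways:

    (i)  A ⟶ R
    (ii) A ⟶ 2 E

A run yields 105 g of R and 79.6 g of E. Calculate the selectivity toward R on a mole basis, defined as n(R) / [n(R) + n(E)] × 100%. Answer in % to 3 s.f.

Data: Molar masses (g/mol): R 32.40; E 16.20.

39.7 %

n(R) = 105 / 32.40 = 3.241 mol
n(E) = 79.6 / 16.20 = 4.914 mol
selectivity = 3.241/(3.241+4.914) × 100 = 39.74 %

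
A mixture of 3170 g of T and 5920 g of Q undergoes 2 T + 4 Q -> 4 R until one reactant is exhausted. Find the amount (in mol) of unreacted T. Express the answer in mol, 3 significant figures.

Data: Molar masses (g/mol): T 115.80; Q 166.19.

9.56 mol

n(T) = 3170 / 115.80 = 27.37 mol
n(Q) = 5920 / 166.19 = 35.62 mol
n/ν → T: 13.69, Q: 8.905; Q is limiting.
T consumed = (2/4) × 35.62 = 17.81 mol
T remaining = 27.37 − 17.81 = 9.560 mol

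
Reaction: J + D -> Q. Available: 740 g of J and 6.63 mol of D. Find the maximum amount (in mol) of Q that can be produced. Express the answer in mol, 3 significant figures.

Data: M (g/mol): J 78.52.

6.63 mol

n(J) = 740.0 / 78.52 = 9.424 mol
n(D) = 6.630 mol
n/ν → J: 9.424, D: 6.630; D is limiting.
n(Q) = (1/1) × 6.630 = 6.630 mol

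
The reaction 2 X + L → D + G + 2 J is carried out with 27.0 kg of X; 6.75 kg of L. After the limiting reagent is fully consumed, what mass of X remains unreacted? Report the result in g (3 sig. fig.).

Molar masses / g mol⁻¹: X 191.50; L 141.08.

8680 g

n(X) = 27.00×1000 / 191.50 = 141.0 mol
n(L) = 6.750×1000 / 141.08 = 47.85 mol
n/ν → X: 70.50, L: 47.85; L is limiting.
X consumed = (2/1) × 47.85 = 95.70 mol
X remaining = 141.0 − 95.70 = 45.30 mol
mass = 45.30 × 191.50 = 8675 g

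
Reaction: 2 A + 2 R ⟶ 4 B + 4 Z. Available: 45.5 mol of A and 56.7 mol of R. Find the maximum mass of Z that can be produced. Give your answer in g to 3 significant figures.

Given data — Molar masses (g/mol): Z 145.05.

13200 g

n(A) = 45.50 mol
n(R) = 56.70 mol
n/ν → A: 22.75, R: 28.35; A is limiting.
n(Z) = (4/2) × 45.50 = 91.00 mol
mass = 91.00 × 145.05 = 13200 g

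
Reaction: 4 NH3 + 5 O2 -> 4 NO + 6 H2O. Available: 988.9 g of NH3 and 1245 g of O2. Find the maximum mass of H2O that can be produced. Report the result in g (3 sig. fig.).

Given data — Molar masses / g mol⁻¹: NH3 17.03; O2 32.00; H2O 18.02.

841 g

n(NH3) = 988.9 / 17.03 = 58.07 mol
n(O2) = 1245 / 32.00 = 38.91 mol
n/ν for NH3 = 58.07/4 = 14.52
n/ν for O2 = 38.91/5 = 7.782
Smallest n/ν is O2 → limiting reagent.
n(H2O) = (6/5) × 38.91 = 46.69 mol
mass = 46.69 × 18.02 = 841.4 g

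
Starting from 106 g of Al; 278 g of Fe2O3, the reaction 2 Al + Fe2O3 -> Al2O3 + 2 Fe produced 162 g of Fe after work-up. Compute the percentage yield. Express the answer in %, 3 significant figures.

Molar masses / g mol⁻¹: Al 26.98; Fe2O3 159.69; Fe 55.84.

n(Al) = 106.0 / 26.98 = 3.929 mol
n(Fe2O3) = 278.0 / 159.69 = 1.741 mol
n/ν for Al = 3.929/2 = 1.965
n/ν for Fe2O3 = 1.741/1 = 1.741
Smallest n/ν is Fe2O3 → limiting reagent.
theoretical n(Fe) = (2/1) × 1.741 = 3.482 mol → 194.4 g
% yield = 162 / 194.4 × 100 = 83.33 %

83.3 %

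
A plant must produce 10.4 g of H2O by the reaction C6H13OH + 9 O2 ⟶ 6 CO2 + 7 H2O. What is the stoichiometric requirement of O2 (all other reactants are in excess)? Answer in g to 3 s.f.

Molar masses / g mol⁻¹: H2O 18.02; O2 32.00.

n(H2O) = 10.4 / 18.02 = 0.5771 mol
n(O2) = (9/7) × 0.5771 = 0.7420 mol
mass = 0.7420 × 32.00 = 23.74 g

23.7 g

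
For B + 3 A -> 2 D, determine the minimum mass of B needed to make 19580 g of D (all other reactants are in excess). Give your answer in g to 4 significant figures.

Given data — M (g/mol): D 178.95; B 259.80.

n(D) = 19580 / 178.95 = 109.4 mol
n(B) = (1/2) × 109.4 = 54.70 mol
mass = 54.70 × 259.80 = 14210 g

14210 g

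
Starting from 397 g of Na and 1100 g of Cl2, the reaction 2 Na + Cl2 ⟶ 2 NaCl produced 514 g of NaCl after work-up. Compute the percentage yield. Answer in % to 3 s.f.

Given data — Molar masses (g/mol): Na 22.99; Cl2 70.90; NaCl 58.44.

n(Na) = 397.0 / 22.99 = 17.27 mol
n(Cl2) = 1100 / 70.90 = 15.51 mol
n/ν for Na = 17.27/2 = 8.635
n/ν for Cl2 = 15.51/1 = 15.51
Smallest n/ν is Na → limiting reagent.
theoretical n(NaCl) = (2/2) × 17.27 = 17.27 mol → 1009 g
% yield = 514 / 1009 × 100 = 50.94 %

50.9 %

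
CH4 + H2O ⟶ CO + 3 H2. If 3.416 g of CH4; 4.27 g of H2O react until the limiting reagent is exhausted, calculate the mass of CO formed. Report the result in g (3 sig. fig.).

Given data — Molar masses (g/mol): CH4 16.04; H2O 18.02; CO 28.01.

5.97 g

n(CH4) = 3.416 / 16.04 = 0.2130 mol
n(H2O) = 4.270 / 18.02 = 0.2370 mol
n/ν for CH4 = 0.2130/1 = 0.2130
n/ν for H2O = 0.2370/1 = 0.2370
Smallest n/ν is CH4 → limiting reagent.
n(CO) = (1/1) × 0.2130 = 0.2130 mol
mass = 0.2130 × 28.01 = 5.966 g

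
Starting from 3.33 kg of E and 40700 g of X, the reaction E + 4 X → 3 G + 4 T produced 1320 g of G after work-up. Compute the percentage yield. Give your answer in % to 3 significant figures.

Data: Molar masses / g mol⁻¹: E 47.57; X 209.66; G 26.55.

34.1 %

n(E) = 3.330×1000 / 47.57 = 70.00 mol
n(X) = 40700 / 209.66 = 194.1 mol
n/ν for E = 70.00/1 = 70.00
n/ν for X = 194.1/4 = 48.53
Smallest n/ν is X → limiting reagent.
theoretical n(G) = (3/4) × 194.1 = 145.6 mol → 3866 g
% yield = 1320 / 3866 × 100 = 34.14 %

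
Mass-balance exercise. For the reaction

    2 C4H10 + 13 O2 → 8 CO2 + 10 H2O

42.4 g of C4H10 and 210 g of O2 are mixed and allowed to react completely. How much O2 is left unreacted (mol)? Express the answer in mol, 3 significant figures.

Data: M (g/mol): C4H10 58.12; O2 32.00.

1.82 mol

n(C4H10) = 42.40 / 58.12 = 0.7295 mol
n(O2) = 210.0 / 32.00 = 6.563 mol
n/ν → C4H10: 0.3648, O2: 0.5048; C4H10 is limiting.
O2 consumed = (13/2) × 0.7295 = 4.742 mol
O2 remaining = 6.563 − 4.742 = 1.821 mol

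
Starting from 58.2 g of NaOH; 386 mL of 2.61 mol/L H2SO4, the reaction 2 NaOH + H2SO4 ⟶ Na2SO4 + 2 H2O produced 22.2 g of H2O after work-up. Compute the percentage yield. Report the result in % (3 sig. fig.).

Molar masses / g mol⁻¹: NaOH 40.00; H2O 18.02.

n(NaOH) = 58.20 / 40.00 = 1.455 mol
n(H2SO4) = 2.61 × 386.0/1000 = 1.007 mol
n/ν → NaOH: 0.7275, H2SO4: 1.007; NaOH is limiting.
theoretical n(H2O) = (2/2) × 1.455 = 1.455 mol → 26.22 g
% yield = 22.2 / 26.22 × 100 = 84.67 %

84.7 %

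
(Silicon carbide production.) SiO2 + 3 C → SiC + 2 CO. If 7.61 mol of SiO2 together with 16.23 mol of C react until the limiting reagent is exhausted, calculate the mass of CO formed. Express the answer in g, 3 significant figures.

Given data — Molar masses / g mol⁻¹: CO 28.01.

303 g

n(SiO2) = 7.610 mol
n(C) = 16.23 mol
n/ν for SiO2 = 7.610/1 = 7.610
n/ν for C = 16.23/3 = 5.410
Smallest n/ν is C → limiting reagent.
n(CO) = (2/3) × 16.23 = 10.82 mol
mass = 10.82 × 28.01 = 303.1 g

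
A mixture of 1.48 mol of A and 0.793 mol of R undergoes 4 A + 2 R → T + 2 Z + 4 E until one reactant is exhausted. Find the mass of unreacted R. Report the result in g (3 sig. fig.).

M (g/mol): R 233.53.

12.4 g

n(A) = 1.480 mol
n(R) = 0.7930 mol
n/ν → A: 0.3700, R: 0.3965; A is limiting.
R consumed = (2/4) × 1.480 = 0.7400 mol
R remaining = 0.7930 − 0.7400 = 0.05300 mol
mass = 0.05300 × 233.53 = 12.38 g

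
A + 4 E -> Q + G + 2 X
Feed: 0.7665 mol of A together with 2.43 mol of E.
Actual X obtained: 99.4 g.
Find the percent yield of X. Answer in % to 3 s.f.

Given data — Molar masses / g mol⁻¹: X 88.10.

n(A) = 0.7665 mol
n(E) = 2.430 mol
n/ν for A = 0.7665/1 = 0.7665
n/ν for E = 2.430/4 = 0.6075
Smallest n/ν is E → limiting reagent.
theoretical n(X) = (2/4) × 2.430 = 1.215 mol → 107.0 g
% yield = 99.4 / 107.0 × 100 = 92.90 %

92.9 %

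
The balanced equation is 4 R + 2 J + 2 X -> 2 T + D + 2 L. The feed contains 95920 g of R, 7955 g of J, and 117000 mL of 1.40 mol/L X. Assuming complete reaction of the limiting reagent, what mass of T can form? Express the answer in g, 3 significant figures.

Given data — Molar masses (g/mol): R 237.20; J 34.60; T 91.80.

n(R) = 95920 / 237.20 = 404.4 mol
n(J) = 7955 / 34.60 = 229.9 mol
n(X) = 1.40 × 117000/1000 = 163.8 mol
n/ν for R = 404.4/4 = 101.1
n/ν for J = 229.9/2 = 115.0
n/ν for X = 163.8/2 = 81.90
Smallest n/ν is X → limiting reagent.
n(T) = (2/2) × 163.8 = 163.8 mol
mass = 163.8 × 91.80 = 15040 g

15000 g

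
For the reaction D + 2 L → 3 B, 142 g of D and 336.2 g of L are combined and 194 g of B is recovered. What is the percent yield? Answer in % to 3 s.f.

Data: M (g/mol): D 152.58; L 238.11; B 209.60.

43.7 %

n(D) = 142.0 / 152.58 = 0.9307 mol
n(L) = 336.2 / 238.11 = 1.412 mol
n/ν for D = 0.9307/1 = 0.9307
n/ν for L = 1.412/2 = 0.7060
Smallest n/ν is L → limiting reagent.
theoretical n(B) = (3/2) × 1.412 = 2.118 mol → 443.9 g
% yield = 194 / 443.9 × 100 = 43.70 %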